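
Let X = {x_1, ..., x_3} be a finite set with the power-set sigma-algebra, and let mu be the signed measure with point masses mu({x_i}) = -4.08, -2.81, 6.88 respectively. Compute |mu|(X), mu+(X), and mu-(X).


Step 1: Every measurable set is a union of atoms (the cells / points), so a Hahn decomposition is
  obtained by grouping atoms by sign: P = union of atoms with mu > 0, N = union of the remaining atoms.
  Atoms in P (indices): 3;  atoms in N (indices): 1, 2
  Positive values: 6.88
  Negative values: -4.08, -2.81
Step 2: mu+(X) = mu(P) = sum of positive atom values = 6.88
Step 3: mu-(X) = -mu(N) = sum of |negative atom values| = 6.89
Step 4: |mu|(X) = mu+(X) + mu-(X) = 6.88 + 6.89 = 13.77


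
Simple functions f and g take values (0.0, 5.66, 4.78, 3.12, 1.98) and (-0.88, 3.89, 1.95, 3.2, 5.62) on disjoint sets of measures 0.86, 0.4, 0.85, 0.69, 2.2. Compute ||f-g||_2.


Step 1: Compute differences f_i - g_i:
  0.0 - -0.88 = 0.88
  5.66 - 3.89 = 1.77
  4.78 - 1.95 = 2.83
  3.12 - 3.2 = -0.08
  1.98 - 5.62 = -3.64
Step 2: Compute |diff|^2 * measure for each set:
  |0.88|^2 * 0.86 = 0.7744 * 0.86 = 0.665984
  |1.77|^2 * 0.4 = 3.1329 * 0.4 = 1.25316
  |2.83|^2 * 0.85 = 8.0089 * 0.85 = 6.807565
  |-0.08|^2 * 0.69 = 0.0064 * 0.69 = 0.004416
  |-3.64|^2 * 2.2 = 13.2496 * 2.2 = 29.14912
Step 3: Sum = 37.880245
Step 4: ||f-g||_2 = (37.880245)^(1/2) = 6.154693


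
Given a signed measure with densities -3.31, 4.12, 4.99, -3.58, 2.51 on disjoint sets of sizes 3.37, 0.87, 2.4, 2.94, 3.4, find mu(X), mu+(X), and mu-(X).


Step 1: Compute signed measure on each set:
  Set 1: -3.31 * 3.37 = -11.1547
  Set 2: 4.12 * 0.87 = 3.5844
  Set 3: 4.99 * 2.4 = 11.976
  Set 4: -3.58 * 2.94 = -10.5252
  Set 5: 2.51 * 3.4 = 8.534
Step 2: Total signed measure = (-11.1547) + (3.5844) + (11.976) + (-10.5252) + (8.534)
     = 2.4145
Step 3: Positive part mu+(X) = sum of positive contributions = 24.0944
Step 4: Negative part mu-(X) = |sum of negative contributions| = 21.6799


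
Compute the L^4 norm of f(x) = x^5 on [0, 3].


Step 1: ||f||_4 = (integral_0^3 |x^5|^4 dx)^(1/4)
     = (integral_0^3 x^20 dx)^(1/4)
Step 2: integral_0^3 x^20 dx = [x^21/(21)] from 0 to 3 = 3^21/21
     = 10460353203/21 = 4.981121e+08
Step 3: ||f||_4 = (4.981121e+08)^(1/4) = 149.393521


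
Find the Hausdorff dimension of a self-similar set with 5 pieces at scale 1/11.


For a self-similar set with N copies scaled by 1/r:
dim_H = log(N)/log(r) = log(5)/log(11)
= 1.609438/2.397895
= 0.671188


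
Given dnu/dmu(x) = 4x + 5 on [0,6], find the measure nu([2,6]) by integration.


nu(A) = integral_A (dnu/dmu) dmu = integral_2^6 (4x + 5) dx
Step 1: Antiderivative F(x) = (4/2)x^2 + 5x
Step 2: F(6) = (4/2)*6^2 + 5*6 = 72 + 30 = 102
Step 3: F(2) = (4/2)*2^2 + 5*2 = 8 + 10 = 18
Step 4: nu([2,6]) = F(6) - F(2) = 102 - 18 = 84


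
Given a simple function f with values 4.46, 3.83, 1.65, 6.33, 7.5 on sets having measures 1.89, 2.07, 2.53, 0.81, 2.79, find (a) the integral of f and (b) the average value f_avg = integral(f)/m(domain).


Step 1: Integral = sum(value_i * measure_i)
= 4.46*1.89 + 3.83*2.07 + 1.65*2.53 + 6.33*0.81 + 7.5*2.79
= 8.4294 + 7.9281 + 4.1745 + 5.1273 + 20.925
= 46.5843
Step 2: Total measure of domain = 1.89 + 2.07 + 2.53 + 0.81 + 2.79 = 10.09
Step 3: Average value = 46.5843 / 10.09 = 4.616878


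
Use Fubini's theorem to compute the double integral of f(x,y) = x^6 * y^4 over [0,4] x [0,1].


By Fubini's theorem, the double integral factors as a product of single integrals:
Step 1: integral_0^4 x^6 dx = [x^7/7] from 0 to 4
     = 4^7/7 = 2340.571429
Step 2: integral_0^1 y^4 dy = [y^5/5] from 0 to 1
     = 1^5/5 = 0.2
Step 3: Double integral = 2340.571429 * 0.2 = 468.114286


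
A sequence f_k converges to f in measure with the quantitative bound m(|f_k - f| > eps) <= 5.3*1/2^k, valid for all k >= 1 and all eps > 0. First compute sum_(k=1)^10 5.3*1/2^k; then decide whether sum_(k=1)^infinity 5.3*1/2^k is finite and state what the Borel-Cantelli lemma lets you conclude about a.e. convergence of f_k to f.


Step 1: List the terms 5.3*1/2^k for k = 1 to 10:
  k=1: 2.65
  k=2: 1.325
  k=3: 0.6625
  k=4: 0.33125
  k=5: 0.165625
  k=6: 0.082812
  k=7: 0.041406
  k=8: 0.020703
  k=9: 0.010352
  k=10: 0.005176
Step 2: Partial sum = 2.65 + 1.325 + 0.6625 + 0.33125 + 0.165625 + 0.082812 + 0.041406 + 0.020703 + 0.010352 + 0.005176
     = 5.294824
Step 3: The full series sum_(k>=1) 5.3*1/2^k converges (geometric series with ratio 1/2 < 1; a constant multiple of a convergent series converges).
Step 4: Fix eps > 0. Since sum_k m(|f_k - f| > eps) < infinity, the Borel-Cantelli lemma gives
        m(limsup_k {|f_k - f| > eps}) = 0, i.e. for a.e. x, |f_k(x) - f(x)| <= eps for all large k.
        Applying this with eps = 1/j for j = 1, 2, ... and intersecting the countably many full-measure sets,
        for a.e. x we get limsup_k |f_k(x) - f(x)| <= 1/j for every j, hence f_k -> f almost everywhere.
Conclusion: series converges; Borel-Cantelli yields f_k -> f a.e.


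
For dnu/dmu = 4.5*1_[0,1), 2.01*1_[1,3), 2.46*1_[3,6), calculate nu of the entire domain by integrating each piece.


Integrate each piece of the Radon-Nikodym derivative:
Step 1: integral_0^1 4.5 dx = 4.5*(1-0) = 4.5*1 = 4.5
Step 2: integral_1^3 2.01 dx = 2.01*(3-1) = 2.01*2 = 4.02
Step 3: integral_3^6 2.46 dx = 2.46*(6-3) = 2.46*3 = 7.38
Total: 4.5 + 4.02 + 7.38 = 15.9


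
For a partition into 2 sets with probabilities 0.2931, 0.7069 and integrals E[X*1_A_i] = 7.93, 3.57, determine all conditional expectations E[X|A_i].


For each cell A_i: E[X|A_i] = E[X*1_A_i] / P(A_i)
Step 1: E[X|A_1] = 7.93 / 0.2931 = 27.055612
Step 2: E[X|A_2] = 3.57 / 0.7069 = 5.050219
Verification: E[X] = sum E[X*1_A_i] = 7.93 + 3.57 = 11.5


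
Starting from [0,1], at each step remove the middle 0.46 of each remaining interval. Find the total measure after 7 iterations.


Step 1: At each step, fraction remaining = 1 - 0.46 = 0.54
Step 2: After 7 steps, measure = (0.54)^7
Result = 0.013389


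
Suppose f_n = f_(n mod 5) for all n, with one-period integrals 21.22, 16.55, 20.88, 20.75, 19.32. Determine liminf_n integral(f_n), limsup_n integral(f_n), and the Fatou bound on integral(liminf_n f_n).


The sequence (integral(f_n)) is periodic with period 5, repeating the values 21.22, 16.55, 20.88, 20.75, 19.32 indefinitely.
Step 1: For a periodic sequence, every tail (a_m, a_(m+1), ...) contains all 5 period values infinitely often.
Step 2: Hence inf of every tail = min of the period values = min(21.22, 16.55, 20.88, 20.75, 19.32) = 16.55.
        liminf_n integral(f_n) = sup over m of (inf of tail from m) = 16.55.
Step 3: Similarly sup of every tail = max of the period values = 21.22.
        limsup_n integral(f_n) = 21.22.
Step 4: Fatou's lemma: integral(liminf_n f_n) <= liminf_n integral(f_n) = 16.55.
        So the integral of the pointwise liminf is at most 16.55.


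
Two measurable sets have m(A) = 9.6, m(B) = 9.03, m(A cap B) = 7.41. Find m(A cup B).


By inclusion-exclusion: m(A u B) = m(A) + m(B) - m(A n B)
= 9.6 + 9.03 - 7.41
= 11.22


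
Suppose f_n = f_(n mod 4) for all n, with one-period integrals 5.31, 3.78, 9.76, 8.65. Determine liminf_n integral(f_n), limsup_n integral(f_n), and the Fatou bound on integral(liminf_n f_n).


The sequence (integral(f_n)) is periodic with period 4, repeating the values 5.31, 3.78, 9.76, 8.65 indefinitely.
Step 1: For a periodic sequence, every tail (a_m, a_(m+1), ...) contains all 4 period values infinitely often.
Step 2: Hence inf of every tail = min of the period values = min(5.31, 3.78, 9.76, 8.65) = 3.78.
        liminf_n integral(f_n) = sup over m of (inf of tail from m) = 3.78.
Step 3: Similarly sup of every tail = max of the period values = 9.76.
        limsup_n integral(f_n) = 9.76.
Step 4: Fatou's lemma: integral(liminf_n f_n) <= liminf_n integral(f_n) = 3.78.
        So the integral of the pointwise liminf is at most 3.78.


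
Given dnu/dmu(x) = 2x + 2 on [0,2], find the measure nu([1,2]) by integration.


nu(A) = integral_A (dnu/dmu) dmu = integral_1^2 (2x + 2) dx
Step 1: Antiderivative F(x) = (2/2)x^2 + 2x
Step 2: F(2) = (2/2)*2^2 + 2*2 = 4 + 4 = 8
Step 3: F(1) = (2/2)*1^2 + 2*1 = 1 + 2 = 3
Step 4: nu([1,2]) = F(2) - F(1) = 8 - 3 = 5


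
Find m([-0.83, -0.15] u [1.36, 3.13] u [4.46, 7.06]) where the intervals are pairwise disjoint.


For pairwise disjoint intervals, m(union) = sum of lengths.
= (-0.15 - -0.83) + (3.13 - 1.36) + (7.06 - 4.46)
= 0.68 + 1.77 + 2.6
= 5.05


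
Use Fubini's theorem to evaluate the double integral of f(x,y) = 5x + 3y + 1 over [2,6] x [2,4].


By Fubini, integrate in x first, then y.
Step 1: Fix y, integrate over x in [2,6]:
  integral(5x + 3y + 1, x=2..6)
  = 5*(6^2 - 2^2)/2 + (3y + 1)*(6 - 2)
  = 80 + (3y + 1)*4
  = 80 + 12y + 4
  = 84 + 12y
Step 2: Integrate over y in [2,4]:
  integral(84 + 12y, y=2..4)
  = 84*2 + 12*(4^2 - 2^2)/2
  = 168 + 72
  = 240


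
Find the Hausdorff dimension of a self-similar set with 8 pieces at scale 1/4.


For a self-similar set with N copies scaled by 1/r:
dim_H = log(N)/log(r) = log(8)/log(4)
= 2.079442/1.386294
= 1.5


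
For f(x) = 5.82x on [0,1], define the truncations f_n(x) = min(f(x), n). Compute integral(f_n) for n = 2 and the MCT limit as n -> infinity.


f(x) = 5.82x on [0,1]; f_n(x) = min(5.82x, n). At n = 2:
Step 1: f(x) reaches 2 at x = 2/5.82 = 0.343643
Step 2: integral(f_2) = integral(5.82x, 0, 0.343643) + integral(2, 0.343643, 1)
       = 5.82*0.343643^2/2 + 2*(1 - 0.343643)
       = 0.343643 + 1.312715
       = 1.656357
Step 3: As n -> infinity, f_n increases to f, so by MCT integral(f_n) -> integral(f) = 5.82/2 = 2.91.
Convergence: integral(f_2) = 1.656357 -> 2.91 as n -> infinity


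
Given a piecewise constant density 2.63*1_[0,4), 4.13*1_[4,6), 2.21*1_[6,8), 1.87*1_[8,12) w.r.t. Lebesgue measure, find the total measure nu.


Integrate each piece of the Radon-Nikodym derivative:
Step 1: integral_0^4 2.63 dx = 2.63*(4-0) = 2.63*4 = 10.52
Step 2: integral_4^6 4.13 dx = 4.13*(6-4) = 4.13*2 = 8.26
Step 3: integral_6^8 2.21 dx = 2.21*(8-6) = 2.21*2 = 4.42
Step 4: integral_8^12 1.87 dx = 1.87*(12-8) = 1.87*4 = 7.48
Total: 10.52 + 8.26 + 4.42 + 7.48 = 30.68


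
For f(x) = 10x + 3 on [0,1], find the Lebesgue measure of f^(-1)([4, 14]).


f^(-1)([4, 14]) = {x : 4 <= 10x + 3 <= 14}
Solving: (4 - 3)/10 <= x <= (14 - 3)/10
= [0.1, 1.1]
Intersecting with [0,1]: [0.1, 1]
Measure = 1 - 0.1 = 0.9


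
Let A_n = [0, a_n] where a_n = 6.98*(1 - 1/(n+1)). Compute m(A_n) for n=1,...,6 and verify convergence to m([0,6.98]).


By continuity of measure from below: if A_n increases to A, then m(A_n) -> m(A).
Here A = [0, 6.98], so m(A) = 6.98
Step 1: a_1 = 6.98*(1 - 1/2) = 3.49, m(A_1) = 3.49
Step 2: a_2 = 6.98*(1 - 1/3) = 4.6533, m(A_2) = 4.6533
Step 3: a_3 = 6.98*(1 - 1/4) = 5.235, m(A_3) = 5.235
Step 4: a_4 = 6.98*(1 - 1/5) = 5.584, m(A_4) = 5.584
Step 5: a_5 = 6.98*(1 - 1/6) = 5.8167, m(A_5) = 5.8167
Step 6: a_6 = 6.98*(1 - 1/7) = 5.9829, m(A_6) = 5.9829
Limit: m(A_n) -> m([0,6.98]) = 6.98


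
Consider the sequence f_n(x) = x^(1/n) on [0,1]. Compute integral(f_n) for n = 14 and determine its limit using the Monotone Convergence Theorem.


At n = 14: f_14(x) = x^(1/14).
Step 1: integral(x^(1/14), 0, 1) = [x^(1/14+1) / (1/14+1)] from 0 to 1
     = 1 / (1/14 + 1) = 1 / ((14+1)/14) = 14/(14+1)
     = 14/15 = 0.933333
Step 2: As n -> infinity, f_n(x) = x^(1/n) -> 1 for x in (0,1], and f_n is increasing in n.
By MCT, lim_n integral(f_n) = integral(lim_n f_n) = integral(1, 0, 1) = 1.
Step 3: Verify convergence: 14/15 = 0.933333 -> 1


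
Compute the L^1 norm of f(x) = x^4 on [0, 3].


Step 1: ||f||_1 = (integral_0^3 |x^4|^1 dx)^(1/1)
     = (integral_0^3 x^4 dx)^(1/1)
Step 2: integral_0^3 x^4 dx = [x^5/(5)] from 0 to 3 = 3^5/5
     = 243/5 = 48.6
Step 3: ||f||_1 = (48.6)^(1/1) = 48.6


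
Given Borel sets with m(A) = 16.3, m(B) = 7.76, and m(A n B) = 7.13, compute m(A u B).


By inclusion-exclusion: m(A u B) = m(A) + m(B) - m(A n B)
= 16.3 + 7.76 - 7.13
= 16.93


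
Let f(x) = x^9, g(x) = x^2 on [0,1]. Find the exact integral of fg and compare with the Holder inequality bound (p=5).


Step 1: Exact integral of f*g = integral(x^11, 0, 1) = 1/12
     = 0.083333
Step 2: Holder bound with p=5, q=1.25:
  ||f||_p = (integral x^45 dx)^(1/5) = (1/46)^(1/5) = 0.464995
  ||g||_q = (integral x^2.5 dx)^(1/1.25) = (1/3.5)^(1/1.25) = 0.367067
Step 3: Holder bound = ||f||_p * ||g||_q = 0.464995 * 0.367067 = 0.170684
Verification: 0.083333 <= 0.170684 (Holder holds)


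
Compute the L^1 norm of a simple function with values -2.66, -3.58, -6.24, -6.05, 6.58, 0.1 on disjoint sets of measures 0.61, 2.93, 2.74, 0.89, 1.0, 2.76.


Step 1: Compute |f_i|^1 for each value:
  |-2.66|^1 = 2.66
  |-3.58|^1 = 3.58
  |-6.24|^1 = 6.24
  |-6.05|^1 = 6.05
  |6.58|^1 = 6.58
  |0.1|^1 = 0.1
Step 2: Multiply by measures and sum:
  2.66 * 0.61 = 1.6226
  3.58 * 2.93 = 10.4894
  6.24 * 2.74 = 17.0976
  6.05 * 0.89 = 5.3845
  6.58 * 1.0 = 6.58
  0.1 * 2.76 = 0.276
Sum = 1.6226 + 10.4894 + 17.0976 + 5.3845 + 6.58 + 0.276 = 41.4501
Step 3: Take the p-th root:
||f||_1 = (41.4501)^(1/1) = 41.4501


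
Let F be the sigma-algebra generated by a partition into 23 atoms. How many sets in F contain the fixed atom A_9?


Each element of F is a union of some subset S of the 23 atoms.
The element contains A_9 iff A_9 is in S.
So we count subsets S of {A_1,...,A_23} with A_9 in S: choose freely among the other 22 atoms.
Count = 2^(23-1) = 2^22 = 4194304.


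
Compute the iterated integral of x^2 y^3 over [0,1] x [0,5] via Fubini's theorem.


By Fubini's theorem, the double integral factors as a product of single integrals:
Step 1: integral_0^1 x^2 dx = [x^3/3] from 0 to 1
     = 1^3/3 = 0.333333
Step 2: integral_0^5 y^3 dy = [y^4/4] from 0 to 5
     = 5^4/4 = 156.25
Step 3: Double integral = 0.333333 * 156.25 = 52.083333


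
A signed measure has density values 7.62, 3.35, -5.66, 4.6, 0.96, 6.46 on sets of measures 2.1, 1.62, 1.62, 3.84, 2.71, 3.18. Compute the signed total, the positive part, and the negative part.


Step 1: Compute signed measure on each set:
  Set 1: 7.62 * 2.1 = 16.002
  Set 2: 3.35 * 1.62 = 5.427
  Set 3: -5.66 * 1.62 = -9.1692
  Set 4: 4.6 * 3.84 = 17.664
  Set 5: 0.96 * 2.71 = 2.6016
  Set 6: 6.46 * 3.18 = 20.5428
Step 2: Total signed measure = (16.002) + (5.427) + (-9.1692) + (17.664) + (2.6016) + (20.5428)
     = 53.0682
Step 3: Positive part mu+(X) = sum of positive contributions = 62.2374
Step 4: Negative part mu-(X) = |sum of negative contributions| = 9.1692


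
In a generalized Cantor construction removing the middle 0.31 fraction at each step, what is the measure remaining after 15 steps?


Step 1: At each step, fraction remaining = 1 - 0.31 = 0.69
Step 2: After 15 steps, measure = (0.69)^15
Result = 0.003826


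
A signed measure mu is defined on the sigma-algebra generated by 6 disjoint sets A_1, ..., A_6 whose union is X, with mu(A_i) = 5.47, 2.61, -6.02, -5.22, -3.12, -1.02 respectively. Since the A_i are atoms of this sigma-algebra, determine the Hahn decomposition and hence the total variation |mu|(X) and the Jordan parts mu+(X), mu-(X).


Step 1: Every measurable set is a union of atoms (the cells / points), so a Hahn decomposition is
  obtained by grouping atoms by sign: P = union of atoms with mu > 0, N = union of the remaining atoms.
  Atoms in P (indices): 1, 2;  atoms in N (indices): 3, 4, 5, 6
  Positive values: 5.47, 2.61
  Negative values: -6.02, -5.22, -3.12, -1.02
Step 2: mu+(X) = mu(P) = sum of positive atom values = 8.08
Step 3: mu-(X) = -mu(N) = sum of |negative atom values| = 15.38
Step 4: |mu|(X) = mu+(X) + mu-(X) = 8.08 + 15.38 = 23.46


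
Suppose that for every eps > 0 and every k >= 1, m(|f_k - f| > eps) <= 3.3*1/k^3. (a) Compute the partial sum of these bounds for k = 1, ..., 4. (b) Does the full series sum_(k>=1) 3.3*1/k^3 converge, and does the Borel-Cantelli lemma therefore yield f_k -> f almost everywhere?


Step 1: List the terms 3.3*1/k^3 for k = 1 to 4:
  k=1: 3.3
  k=2: 0.4125
  k=3: 0.122222
  k=4: 0.051562
Step 2: Partial sum = 3.3 + 0.4125 + 0.122222 + 0.051562
     = 3.886285
Step 3: The full series sum_(k>=1) 3.3*1/k^3 converges (p-series with p = 3 > 1; a constant multiple of a convergent series converges).
Step 4: Fix eps > 0. Since sum_k m(|f_k - f| > eps) < infinity, the Borel-Cantelli lemma gives
        m(limsup_k {|f_k - f| > eps}) = 0, i.e. for a.e. x, |f_k(x) - f(x)| <= eps for all large k.
        Applying this with eps = 1/j for j = 1, 2, ... and intersecting the countably many full-measure sets,
        for a.e. x we get limsup_k |f_k(x) - f(x)| <= 1/j for every j, hence f_k -> f almost everywhere.
Conclusion: series converges; Borel-Cantelli yields f_k -> f a.e.


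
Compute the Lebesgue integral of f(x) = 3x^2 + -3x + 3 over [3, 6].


The Lebesgue integral of a Riemann-integrable function agrees with the Riemann integral.
Antiderivative F(x) = (3/3)x^3 + (-3/2)x^2 + 3x
F(6) = (3/3)*6^3 + (-3/2)*6^2 + 3*6
     = (3/3)*216 + (-3/2)*36 + 3*6
     = 216 + -54 + 18
     = 180
F(3) = 22.5
Integral = F(6) - F(3) = 180 - 22.5 = 157.5


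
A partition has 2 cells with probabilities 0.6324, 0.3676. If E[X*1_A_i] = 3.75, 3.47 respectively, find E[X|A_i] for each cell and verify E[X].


For each cell A_i: E[X|A_i] = E[X*1_A_i] / P(A_i)
Step 1: E[X|A_1] = 3.75 / 0.6324 = 5.929791
Step 2: E[X|A_2] = 3.47 / 0.3676 = 9.439608
Verification: E[X] = sum E[X*1_A_i] = 3.75 + 3.47 = 7.22


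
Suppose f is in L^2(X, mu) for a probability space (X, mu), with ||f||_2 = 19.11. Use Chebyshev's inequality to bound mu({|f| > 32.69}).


Chebyshev/Markov inequality: mu(|f| > eps) <= (||f||_p / eps)^p
Step 1: ||f||_2 / eps = 19.11 / 32.69 = 0.584582
Step 2: Raise to power p = 2:
  (0.584582)^2 = 0.341737
Step 3: Therefore mu(|f| > 32.69) <= 0.341737


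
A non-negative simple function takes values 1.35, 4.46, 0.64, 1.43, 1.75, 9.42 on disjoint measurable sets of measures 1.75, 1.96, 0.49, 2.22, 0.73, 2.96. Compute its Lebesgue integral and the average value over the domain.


Step 1: Integral = sum(value_i * measure_i)
= 1.35*1.75 + 4.46*1.96 + 0.64*0.49 + 1.43*2.22 + 1.75*0.73 + 9.42*2.96
= 2.3625 + 8.7416 + 0.3136 + 3.1746 + 1.2775 + 27.8832
= 43.753
Step 2: Total measure of domain = 1.75 + 1.96 + 0.49 + 2.22 + 0.73 + 2.96 = 10.11
Step 3: Average value = 43.753 / 10.11 = 4.327695


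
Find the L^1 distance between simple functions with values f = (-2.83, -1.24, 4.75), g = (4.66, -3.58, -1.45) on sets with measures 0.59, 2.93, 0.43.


Step 1: Compute differences f_i - g_i:
  -2.83 - 4.66 = -7.49
  -1.24 - -3.58 = 2.34
  4.75 - -1.45 = 6.2
Step 2: Compute |diff|^1 * measure for each set:
  |-7.49|^1 * 0.59 = 7.49 * 0.59 = 4.4191
  |2.34|^1 * 2.93 = 2.34 * 2.93 = 6.8562
  |6.2|^1 * 0.43 = 6.2 * 0.43 = 2.666
Step 3: Sum = 13.9413
Step 4: ||f-g||_1 = (13.9413)^(1/1) = 13.9413


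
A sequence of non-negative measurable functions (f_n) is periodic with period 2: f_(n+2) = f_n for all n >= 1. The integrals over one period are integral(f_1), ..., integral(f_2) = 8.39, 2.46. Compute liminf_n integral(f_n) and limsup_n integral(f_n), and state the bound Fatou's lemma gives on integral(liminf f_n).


The sequence (integral(f_n)) is periodic with period 2, repeating the values 8.39, 2.46 indefinitely.
Step 1: For a periodic sequence, every tail (a_m, a_(m+1), ...) contains all 2 period values infinitely often.
Step 2: Hence inf of every tail = min of the period values = min(8.39, 2.46) = 2.46.
        liminf_n integral(f_n) = sup over m of (inf of tail from m) = 2.46.
Step 3: Similarly sup of every tail = max of the period values = 8.39.
        limsup_n integral(f_n) = 8.39.
Step 4: Fatou's lemma: integral(liminf_n f_n) <= liminf_n integral(f_n) = 2.46.
        So the integral of the pointwise liminf is at most 2.46.


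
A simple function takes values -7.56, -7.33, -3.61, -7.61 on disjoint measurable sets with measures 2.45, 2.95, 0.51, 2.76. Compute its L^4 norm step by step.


Step 1: Compute |f_i|^4 for each value:
  |-7.56|^4 = 3266.533993
  |-7.33|^4 = 2886.794695
  |-3.61|^4 = 169.83563
  |-7.61|^4 = 3353.811326
Step 2: Multiply by measures and sum:
  3266.533993 * 2.45 = 8003.008283
  2886.794695 * 2.95 = 8516.044351
  169.83563 * 0.51 = 86.616172
  3353.811326 * 2.76 = 9256.519261
Sum = 8003.008283 + 8516.044351 + 86.616172 + 9256.519261 = 25862.188066
Step 3: Take the p-th root:
||f||_4 = (25862.188066)^(1/4) = 12.681374


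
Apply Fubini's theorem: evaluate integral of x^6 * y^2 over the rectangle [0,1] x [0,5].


By Fubini's theorem, the double integral factors as a product of single integrals:
Step 1: integral_0^1 x^6 dx = [x^7/7] from 0 to 1
     = 1^7/7 = 0.142857
Step 2: integral_0^5 y^2 dy = [y^3/3] from 0 to 5
     = 5^3/3 = 41.666667
Step 3: Double integral = 0.142857 * 41.666667 = 5.952381


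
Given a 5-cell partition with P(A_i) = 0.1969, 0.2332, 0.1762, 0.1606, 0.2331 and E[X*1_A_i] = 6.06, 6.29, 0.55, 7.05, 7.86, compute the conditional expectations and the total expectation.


For each cell A_i: E[X|A_i] = E[X*1_A_i] / P(A_i)
Step 1: E[X|A_1] = 6.06 / 0.1969 = 30.777044
Step 2: E[X|A_2] = 6.29 / 0.2332 = 26.972556
Step 3: E[X|A_3] = 0.55 / 0.1762 = 3.121453
Step 4: E[X|A_4] = 7.05 / 0.1606 = 43.897883
Step 5: E[X|A_5] = 7.86 / 0.2331 = 33.719434
Verification: E[X] = sum E[X*1_A_i] = 6.06 + 6.29 + 0.55 + 7.05 + 7.86 = 27.81


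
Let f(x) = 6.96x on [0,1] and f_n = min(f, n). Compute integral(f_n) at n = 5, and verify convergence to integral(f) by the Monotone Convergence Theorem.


f(x) = 6.96x on [0,1]; f_n(x) = min(6.96x, n). At n = 5:
Step 1: f(x) reaches 5 at x = 5/6.96 = 0.718391
Step 2: integral(f_5) = integral(6.96x, 0, 0.718391) + integral(5, 0.718391, 1)
       = 6.96*0.718391^2/2 + 5*(1 - 0.718391)
       = 1.795977 + 1.408046
       = 3.204023
Step 3: As n -> infinity, f_n increases to f, so by MCT integral(f_n) -> integral(f) = 6.96/2 = 3.48.
Convergence: integral(f_5) = 3.204023 -> 3.48 as n -> infinity


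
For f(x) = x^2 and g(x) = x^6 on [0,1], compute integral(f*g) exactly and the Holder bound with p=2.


Step 1: Exact integral of f*g = integral(x^8, 0, 1) = 1/9
     = 0.111111
Step 2: Holder bound with p=2, q=2:
  ||f||_p = (integral x^4 dx)^(1/2) = (1/5)^(1/2) = 0.447214
  ||g||_q = (integral x^12 dx)^(1/2) = (1/13)^(1/2) = 0.27735
Step 3: Holder bound = ||f||_p * ||g||_q = 0.447214 * 0.27735 = 0.124035
Verification: 0.111111 <= 0.124035 (Holder holds)


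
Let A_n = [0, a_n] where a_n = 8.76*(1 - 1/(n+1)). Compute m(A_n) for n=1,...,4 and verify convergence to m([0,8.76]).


By continuity of measure from below: if A_n increases to A, then m(A_n) -> m(A).
Here A = [0, 8.76], so m(A) = 8.76
Step 1: a_1 = 8.76*(1 - 1/2) = 4.38, m(A_1) = 4.38
Step 2: a_2 = 8.76*(1 - 1/3) = 5.84, m(A_2) = 5.84
Step 3: a_3 = 8.76*(1 - 1/4) = 6.57, m(A_3) = 6.57
Step 4: a_4 = 8.76*(1 - 1/5) = 7.008, m(A_4) = 7.008
Limit: m(A_n) -> m([0,8.76]) = 8.76


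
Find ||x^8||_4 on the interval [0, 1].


Step 1: ||f||_4 = (integral_0^1 |x^8|^4 dx)^(1/4)
     = (integral_0^1 x^32 dx)^(1/4)
Step 2: integral_0^1 x^32 dx = [x^33/(33)] from 0 to 1 = 1^33/33
     = 1/33 = 0.030303
Step 3: ||f||_4 = (0.030303)^(1/4) = 0.417226


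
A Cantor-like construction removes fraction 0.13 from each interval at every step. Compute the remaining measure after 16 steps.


Step 1: At each step, fraction remaining = 1 - 0.13 = 0.87
Step 2: After 16 steps, measure = (0.87)^16
Result = 0.107723


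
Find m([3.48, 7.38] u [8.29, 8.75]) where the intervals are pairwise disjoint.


For pairwise disjoint intervals, m(union) = sum of lengths.
= (7.38 - 3.48) + (8.75 - 8.29)
= 3.9 + 0.46
= 4.36


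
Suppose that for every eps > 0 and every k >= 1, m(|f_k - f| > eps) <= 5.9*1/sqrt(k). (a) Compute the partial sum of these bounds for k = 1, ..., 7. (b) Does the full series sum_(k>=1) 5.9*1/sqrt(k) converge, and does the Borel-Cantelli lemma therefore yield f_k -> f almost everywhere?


Step 1: List the terms 5.9*1/sqrt(k) for k = 1 to 7:
  k=1: 5.9
  k=2: 4.17193
  k=3: 3.406367
  k=4: 2.95
  k=5: 2.63856
  k=6: 2.408665
  k=7: 2.22999
Step 2: Partial sum = 5.9 + 4.17193 + 3.406367 + 2.95 + 2.63856 + 2.408665 + 2.22999
     = 23.705512
Step 3: The full series sum_(k>=1) 5.9*1/sqrt(k) diverges (p-series with p = 1/2 <= 1; a nonzero constant multiple of a divergent series diverges).
Step 4: The (first) Borel-Cantelli lemma requires a summable sequence of measures, so it does not apply here;
        from this bound alone no conclusion about a.e. convergence can be drawn (convergence in measure still
        gives an a.e.-convergent subsequence, but not a.e. convergence of the whole sequence).
Conclusion: series diverges; Borel-Cantelli is inconclusive about a.e. convergence of f_k.


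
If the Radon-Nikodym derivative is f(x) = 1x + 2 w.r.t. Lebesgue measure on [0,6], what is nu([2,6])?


nu(A) = integral_A (dnu/dmu) dmu = integral_2^6 (1x + 2) dx
Step 1: Antiderivative F(x) = (1/2)x^2 + 2x
Step 2: F(6) = (1/2)*6^2 + 2*6 = 18 + 12 = 30
Step 3: F(2) = (1/2)*2^2 + 2*2 = 2 + 4 = 6
Step 4: nu([2,6]) = F(6) - F(2) = 30 - 6 = 24


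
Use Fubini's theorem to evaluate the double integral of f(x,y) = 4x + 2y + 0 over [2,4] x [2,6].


By Fubini, integrate in x first, then y.
Step 1: Fix y, integrate over x in [2,4]:
  integral(4x + 2y + 0, x=2..4)
  = 4*(4^2 - 2^2)/2 + (2y + 0)*(4 - 2)
  = 24 + (2y + 0)*2
  = 24 + 4y + 0
  = 24 + 4y
Step 2: Integrate over y in [2,6]:
  integral(24 + 4y, y=2..6)
  = 24*4 + 4*(6^2 - 2^2)/2
  = 96 + 64
  = 160


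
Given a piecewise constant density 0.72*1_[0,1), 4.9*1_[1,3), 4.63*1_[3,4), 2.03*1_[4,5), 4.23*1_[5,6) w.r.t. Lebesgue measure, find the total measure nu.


Integrate each piece of the Radon-Nikodym derivative:
Step 1: integral_0^1 0.72 dx = 0.72*(1-0) = 0.72*1 = 0.72
Step 2: integral_1^3 4.9 dx = 4.9*(3-1) = 4.9*2 = 9.8
Step 3: integral_3^4 4.63 dx = 4.63*(4-3) = 4.63*1 = 4.63
Step 4: integral_4^5 2.03 dx = 2.03*(5-4) = 2.03*1 = 2.03
Step 5: integral_5^6 4.23 dx = 4.23*(6-5) = 4.23*1 = 4.23
Total: 0.72 + 9.8 + 4.63 + 2.03 + 4.23 = 21.41


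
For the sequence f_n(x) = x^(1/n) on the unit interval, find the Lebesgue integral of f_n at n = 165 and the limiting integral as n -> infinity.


At n = 165: f_165(x) = x^(1/165).
Step 1: integral(x^(1/165), 0, 1) = [x^(1/165+1) / (1/165+1)] from 0 to 1
     = 1 / (1/165 + 1) = 1 / ((165+1)/165) = 165/(165+1)
     = 165/166 = 0.993976
Step 2: As n -> infinity, f_n(x) = x^(1/n) -> 1 for x in (0,1], and f_n is increasing in n.
By MCT, lim_n integral(f_n) = integral(lim_n f_n) = integral(1, 0, 1) = 1.
Step 3: Verify convergence: 165/166 = 0.993976 -> 1


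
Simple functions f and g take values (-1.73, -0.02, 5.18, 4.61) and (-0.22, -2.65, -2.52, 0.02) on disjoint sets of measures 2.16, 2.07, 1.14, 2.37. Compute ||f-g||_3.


Step 1: Compute differences f_i - g_i:
  -1.73 - -0.22 = -1.51
  -0.02 - -2.65 = 2.63
  5.18 - -2.52 = 7.7
  4.61 - 0.02 = 4.59
Step 2: Compute |diff|^3 * measure for each set:
  |-1.51|^3 * 2.16 = 3.442951 * 2.16 = 7.436774
  |2.63|^3 * 2.07 = 18.191447 * 2.07 = 37.656295
  |7.7|^3 * 1.14 = 456.533 * 1.14 = 520.44762
  |4.59|^3 * 2.37 = 96.702579 * 2.37 = 229.185112
Step 3: Sum = 794.725802
Step 4: ||f-g||_3 = (794.725802)^(1/3) = 9.262732


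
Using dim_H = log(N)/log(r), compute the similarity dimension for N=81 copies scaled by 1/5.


For a self-similar set with N copies scaled by 1/r:
dim_H = log(N)/log(r) = log(81)/log(5)
= 4.394449/1.609438
= 2.730425


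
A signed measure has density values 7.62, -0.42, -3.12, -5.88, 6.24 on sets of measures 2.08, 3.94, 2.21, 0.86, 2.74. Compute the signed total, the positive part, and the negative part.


Step 1: Compute signed measure on each set:
  Set 1: 7.62 * 2.08 = 15.8496
  Set 2: -0.42 * 3.94 = -1.6548
  Set 3: -3.12 * 2.21 = -6.8952
  Set 4: -5.88 * 0.86 = -5.0568
  Set 5: 6.24 * 2.74 = 17.0976
Step 2: Total signed measure = (15.8496) + (-1.6548) + (-6.8952) + (-5.0568) + (17.0976)
     = 19.3404
Step 3: Positive part mu+(X) = sum of positive contributions = 32.9472
Step 4: Negative part mu-(X) = |sum of negative contributions| = 13.6068


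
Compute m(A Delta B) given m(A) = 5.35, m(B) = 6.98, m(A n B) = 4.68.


m(A Delta B) = m(A) + m(B) - 2*m(A n B)
= 5.35 + 6.98 - 2*4.68
= 5.35 + 6.98 - 9.36
= 2.97


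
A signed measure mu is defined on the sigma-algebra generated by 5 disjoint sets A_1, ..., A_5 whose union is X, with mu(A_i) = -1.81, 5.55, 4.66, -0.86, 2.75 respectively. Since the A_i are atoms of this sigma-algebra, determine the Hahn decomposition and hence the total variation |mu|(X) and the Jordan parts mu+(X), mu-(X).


Step 1: Every measurable set is a union of atoms (the cells / points), so a Hahn decomposition is
  obtained by grouping atoms by sign: P = union of atoms with mu > 0, N = union of the remaining atoms.
  Atoms in P (indices): 2, 3, 5;  atoms in N (indices): 1, 4
  Positive values: 5.55, 4.66, 2.75
  Negative values: -1.81, -0.86
Step 2: mu+(X) = mu(P) = sum of positive atom values = 12.96
Step 3: mu-(X) = -mu(N) = sum of |negative atom values| = 2.67
Step 4: |mu|(X) = mu+(X) + mu-(X) = 12.96 + 2.67 = 15.63


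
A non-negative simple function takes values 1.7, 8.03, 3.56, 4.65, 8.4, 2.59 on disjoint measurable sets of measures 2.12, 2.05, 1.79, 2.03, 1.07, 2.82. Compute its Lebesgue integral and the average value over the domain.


Step 1: Integral = sum(value_i * measure_i)
= 1.7*2.12 + 8.03*2.05 + 3.56*1.79 + 4.65*2.03 + 8.4*1.07 + 2.59*2.82
= 3.604 + 16.4615 + 6.3724 + 9.4395 + 8.988 + 7.3038
= 52.1692
Step 2: Total measure of domain = 2.12 + 2.05 + 1.79 + 2.03 + 1.07 + 2.82 = 11.88
Step 3: Average value = 52.1692 / 11.88 = 4.391347


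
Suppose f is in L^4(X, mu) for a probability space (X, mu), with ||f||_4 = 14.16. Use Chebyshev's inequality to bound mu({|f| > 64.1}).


Chebyshev/Markov inequality: mu(|f| > eps) <= (||f||_p / eps)^p
Step 1: ||f||_4 / eps = 14.16 / 64.1 = 0.220905
Step 2: Raise to power p = 4:
  (0.220905)^4 = 0.002381
Step 3: Therefore mu(|f| > 64.1) <= 0.002381


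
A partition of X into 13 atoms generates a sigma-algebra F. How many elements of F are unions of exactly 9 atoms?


Each element of F is a union of some subset of the 13 atoms.
Elements that are unions of exactly 9 atoms correspond to 9-element subsets of the 13 atoms.
Count = C(13, 9) = 13! / (9! * 4!) = 715.


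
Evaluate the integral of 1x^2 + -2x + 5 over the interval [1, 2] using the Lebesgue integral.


The Lebesgue integral of a Riemann-integrable function agrees with the Riemann integral.
Antiderivative F(x) = (1/3)x^3 + (-2/2)x^2 + 5x
F(2) = (1/3)*2^3 + (-2/2)*2^2 + 5*2
     = (1/3)*8 + (-2/2)*4 + 5*2
     = 2.666667 + -4 + 10
     = 8.666667
F(1) = 4.333333
Integral = F(2) - F(1) = 8.666667 - 4.333333 = 4.333333


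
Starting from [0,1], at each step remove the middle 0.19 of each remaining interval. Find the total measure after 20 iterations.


Step 1: At each step, fraction remaining = 1 - 0.19 = 0.81
Step 2: After 20 steps, measure = (0.81)^20
Result = 0.014781


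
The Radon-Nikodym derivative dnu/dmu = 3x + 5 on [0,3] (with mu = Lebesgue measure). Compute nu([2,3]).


nu(A) = integral_A (dnu/dmu) dmu = integral_2^3 (3x + 5) dx
Step 1: Antiderivative F(x) = (3/2)x^2 + 5x
Step 2: F(3) = (3/2)*3^2 + 5*3 = 13.5 + 15 = 28.5
Step 3: F(2) = (3/2)*2^2 + 5*2 = 6 + 10 = 16
Step 4: nu([2,3]) = F(3) - F(2) = 28.5 - 16 = 12.5


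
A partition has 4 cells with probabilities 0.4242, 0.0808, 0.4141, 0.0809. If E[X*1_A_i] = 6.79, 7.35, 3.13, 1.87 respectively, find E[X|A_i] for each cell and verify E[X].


For each cell A_i: E[X|A_i] = E[X*1_A_i] / P(A_i)
Step 1: E[X|A_1] = 6.79 / 0.4242 = 16.006601
Step 2: E[X|A_2] = 7.35 / 0.0808 = 90.965347
Step 3: E[X|A_3] = 3.13 / 0.4141 = 7.558561
Step 4: E[X|A_4] = 1.87 / 0.0809 = 23.114957
Verification: E[X] = sum E[X*1_A_i] = 6.79 + 7.35 + 3.13 + 1.87 = 19.14


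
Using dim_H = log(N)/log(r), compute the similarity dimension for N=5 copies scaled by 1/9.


For a self-similar set with N copies scaled by 1/r:
dim_H = log(N)/log(r) = log(5)/log(9)
= 1.609438/2.197225
= 0.732487


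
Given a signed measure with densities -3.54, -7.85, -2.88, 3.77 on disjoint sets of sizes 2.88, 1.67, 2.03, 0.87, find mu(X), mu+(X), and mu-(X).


Step 1: Compute signed measure on each set:
  Set 1: -3.54 * 2.88 = -10.1952
  Set 2: -7.85 * 1.67 = -13.1095
  Set 3: -2.88 * 2.03 = -5.8464
  Set 4: 3.77 * 0.87 = 3.2799
Step 2: Total signed measure = (-10.1952) + (-13.1095) + (-5.8464) + (3.2799)
     = -25.8712
Step 3: Positive part mu+(X) = sum of positive contributions = 3.2799
Step 4: Negative part mu-(X) = |sum of negative contributions| = 29.1511


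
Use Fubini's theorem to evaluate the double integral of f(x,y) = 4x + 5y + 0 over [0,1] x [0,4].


By Fubini, integrate in x first, then y.
Step 1: Fix y, integrate over x in [0,1]:
  integral(4x + 5y + 0, x=0..1)
  = 4*(1^2 - 0^2)/2 + (5y + 0)*(1 - 0)
  = 2 + (5y + 0)*1
  = 2 + 5y + 0
  = 2 + 5y
Step 2: Integrate over y in [0,4]:
  integral(2 + 5y, y=0..4)
  = 2*4 + 5*(4^2 - 0^2)/2
  = 8 + 40
  = 48


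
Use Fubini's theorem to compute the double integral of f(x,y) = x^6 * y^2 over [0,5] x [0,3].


By Fubini's theorem, the double integral factors as a product of single integrals:
Step 1: integral_0^5 x^6 dx = [x^7/7] from 0 to 5
     = 5^7/7 = 11160.714286
Step 2: integral_0^3 y^2 dy = [y^3/3] from 0 to 3
     = 3^3/3 = 9
Step 3: Double integral = 11160.714286 * 9 = 100446.428571


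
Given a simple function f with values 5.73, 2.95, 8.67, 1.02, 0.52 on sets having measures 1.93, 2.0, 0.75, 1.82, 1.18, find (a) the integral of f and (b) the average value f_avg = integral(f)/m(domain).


Step 1: Integral = sum(value_i * measure_i)
= 5.73*1.93 + 2.95*2.0 + 8.67*0.75 + 1.02*1.82 + 0.52*1.18
= 11.0589 + 5.9 + 6.5025 + 1.8564 + 0.6136
= 25.9314
Step 2: Total measure of domain = 1.93 + 2.0 + 0.75 + 1.82 + 1.18 = 7.68
Step 3: Average value = 25.9314 / 7.68 = 3.376484


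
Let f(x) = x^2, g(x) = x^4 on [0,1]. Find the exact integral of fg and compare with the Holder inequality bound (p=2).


Step 1: Exact integral of f*g = integral(x^6, 0, 1) = 1/7
     = 0.142857
Step 2: Holder bound with p=2, q=2:
  ||f||_p = (integral x^4 dx)^(1/2) = (1/5)^(1/2) = 0.447214
  ||g||_q = (integral x^8 dx)^(1/2) = (1/9)^(1/2) = 0.333333
Step 3: Holder bound = ||f||_p * ||g||_q = 0.447214 * 0.333333 = 0.149071
Verification: 0.142857 <= 0.149071 (Holder holds)


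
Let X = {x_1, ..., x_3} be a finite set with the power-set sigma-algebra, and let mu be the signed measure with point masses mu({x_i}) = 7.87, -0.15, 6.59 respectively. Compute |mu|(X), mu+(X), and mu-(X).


Step 1: Every measurable set is a union of atoms (the cells / points), so a Hahn decomposition is
  obtained by grouping atoms by sign: P = union of atoms with mu > 0, N = union of the remaining atoms.
  Atoms in P (indices): 1, 3;  atoms in N (indices): 2
  Positive values: 7.87, 6.59
  Negative values: -0.15
Step 2: mu+(X) = mu(P) = sum of positive atom values = 14.46
Step 3: mu-(X) = -mu(N) = sum of |negative atom values| = 0.15
Step 4: |mu|(X) = mu+(X) + mu-(X) = 14.46 + 0.15 = 14.61


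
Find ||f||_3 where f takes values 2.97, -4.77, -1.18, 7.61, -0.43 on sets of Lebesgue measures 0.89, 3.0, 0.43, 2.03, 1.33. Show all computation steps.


Step 1: Compute |f_i|^3 for each value:
  |2.97|^3 = 26.198073
  |-4.77|^3 = 108.531333
  |-1.18|^3 = 1.643032
  |7.61|^3 = 440.711081
  |-0.43|^3 = 0.079507
Step 2: Multiply by measures and sum:
  26.198073 * 0.89 = 23.316285
  108.531333 * 3.0 = 325.593999
  1.643032 * 0.43 = 0.706504
  440.711081 * 2.03 = 894.643494
  0.079507 * 1.33 = 0.105744
Sum = 23.316285 + 325.593999 + 0.706504 + 894.643494 + 0.105744 = 1244.366026
Step 3: Take the p-th root:
||f||_3 = (1244.366026)^(1/3) = 10.755965


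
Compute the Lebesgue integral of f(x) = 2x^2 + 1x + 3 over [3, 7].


The Lebesgue integral of a Riemann-integrable function agrees with the Riemann integral.
Antiderivative F(x) = (2/3)x^3 + (1/2)x^2 + 3x
F(7) = (2/3)*7^3 + (1/2)*7^2 + 3*7
     = (2/3)*343 + (1/2)*49 + 3*7
     = 228.666667 + 24.5 + 21
     = 274.166667
F(3) = 31.5
Integral = F(7) - F(3) = 274.166667 - 31.5 = 242.666667


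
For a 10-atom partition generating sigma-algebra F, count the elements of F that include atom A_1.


Each element of F is a union of some subset S of the 10 atoms.
The element contains A_1 iff A_1 is in S.
So we count subsets S of {A_1,...,A_10} with A_1 in S: choose freely among the other 9 atoms.
Count = 2^(10-1) = 2^9 = 512.


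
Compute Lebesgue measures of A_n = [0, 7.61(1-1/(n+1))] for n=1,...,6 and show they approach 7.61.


By continuity of measure from below: if A_n increases to A, then m(A_n) -> m(A).
Here A = [0, 7.61], so m(A) = 7.61
Step 1: a_1 = 7.61*(1 - 1/2) = 3.805, m(A_1) = 3.805
Step 2: a_2 = 7.61*(1 - 1/3) = 5.0733, m(A_2) = 5.0733
Step 3: a_3 = 7.61*(1 - 1/4) = 5.7075, m(A_3) = 5.7075
Step 4: a_4 = 7.61*(1 - 1/5) = 6.088, m(A_4) = 6.088
Step 5: a_5 = 7.61*(1 - 1/6) = 6.3417, m(A_5) = 6.3417
Step 6: a_6 = 7.61*(1 - 1/7) = 6.5229, m(A_6) = 6.5229
Limit: m(A_n) -> m([0,7.61]) = 7.61


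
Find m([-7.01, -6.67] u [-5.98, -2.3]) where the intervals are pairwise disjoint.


For pairwise disjoint intervals, m(union) = sum of lengths.
= (-6.67 - -7.01) + (-2.3 - -5.98)
= 0.34 + 3.68
= 4.02


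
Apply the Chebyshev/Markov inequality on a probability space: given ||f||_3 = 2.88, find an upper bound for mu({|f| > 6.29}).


Chebyshev/Markov inequality: mu(|f| > eps) <= (||f||_p / eps)^p
Step 1: ||f||_3 / eps = 2.88 / 6.29 = 0.45787
Step 2: Raise to power p = 3:
  (0.45787)^3 = 0.09599
Step 3: Therefore mu(|f| > 6.29) <= 0.09599


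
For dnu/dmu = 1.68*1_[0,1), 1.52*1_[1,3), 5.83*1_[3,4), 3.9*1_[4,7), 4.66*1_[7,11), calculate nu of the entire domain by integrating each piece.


Integrate each piece of the Radon-Nikodym derivative:
Step 1: integral_0^1 1.68 dx = 1.68*(1-0) = 1.68*1 = 1.68
Step 2: integral_1^3 1.52 dx = 1.52*(3-1) = 1.52*2 = 3.04
Step 3: integral_3^4 5.83 dx = 5.83*(4-3) = 5.83*1 = 5.83
Step 4: integral_4^7 3.9 dx = 3.9*(7-4) = 3.9*3 = 11.7
Step 5: integral_7^11 4.66 dx = 4.66*(11-7) = 4.66*4 = 18.64
Total: 1.68 + 3.04 + 5.83 + 11.7 + 18.64 = 40.89


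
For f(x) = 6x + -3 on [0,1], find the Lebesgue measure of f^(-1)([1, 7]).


f^(-1)([1, 7]) = {x : 1 <= 6x + -3 <= 7}
Solving: (1 - -3)/6 <= x <= (7 - -3)/6
= [0.666667, 1.666667]
Intersecting with [0,1]: [0.666667, 1]
Measure = 1 - 0.666667 = 0.333333


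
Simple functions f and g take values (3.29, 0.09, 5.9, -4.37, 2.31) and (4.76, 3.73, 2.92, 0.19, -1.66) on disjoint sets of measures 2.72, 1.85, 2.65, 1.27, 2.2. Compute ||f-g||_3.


Step 1: Compute differences f_i - g_i:
  3.29 - 4.76 = -1.47
  0.09 - 3.73 = -3.64
  5.9 - 2.92 = 2.98
  -4.37 - 0.19 = -4.56
  2.31 - -1.66 = 3.97
Step 2: Compute |diff|^3 * measure for each set:
  |-1.47|^3 * 2.72 = 3.176523 * 2.72 = 8.640143
  |-3.64|^3 * 1.85 = 48.228544 * 1.85 = 89.222806
  |2.98|^3 * 2.65 = 26.463592 * 2.65 = 70.128519
  |-4.56|^3 * 1.27 = 94.818816 * 1.27 = 120.419896
  |3.97|^3 * 2.2 = 62.570773 * 2.2 = 137.655701
Step 3: Sum = 426.067065
Step 4: ||f-g||_3 = (426.067065)^(1/3) = 7.52476


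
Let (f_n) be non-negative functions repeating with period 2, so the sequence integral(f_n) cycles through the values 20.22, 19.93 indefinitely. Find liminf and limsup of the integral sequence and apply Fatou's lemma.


The sequence (integral(f_n)) is periodic with period 2, repeating the values 20.22, 19.93 indefinitely.
Step 1: For a periodic sequence, every tail (a_m, a_(m+1), ...) contains all 2 period values infinitely often.
Step 2: Hence inf of every tail = min of the period values = min(20.22, 19.93) = 19.93.
        liminf_n integral(f_n) = sup over m of (inf of tail from m) = 19.93.
Step 3: Similarly sup of every tail = max of the period values = 20.22.
        limsup_n integral(f_n) = 20.22.
Step 4: Fatou's lemma: integral(liminf_n f_n) <= liminf_n integral(f_n) = 19.93.
        So the integral of the pointwise liminf is at most 19.93.
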